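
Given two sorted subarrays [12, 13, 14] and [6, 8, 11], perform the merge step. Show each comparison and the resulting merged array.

Merging process:

Compare 12 vs 6: take 6 from right. Merged: [6]
Compare 12 vs 8: take 8 from right. Merged: [6, 8]
Compare 12 vs 11: take 11 from right. Merged: [6, 8, 11]
Append remaining from left: [12, 13, 14]. Merged: [6, 8, 11, 12, 13, 14]

Final merged array: [6, 8, 11, 12, 13, 14]
Total comparisons: 3

The merged array is [6, 8, 11, 12, 13, 14], requiring 3 comparisons. The merge step runs in O(n) time where n is the total number of elements.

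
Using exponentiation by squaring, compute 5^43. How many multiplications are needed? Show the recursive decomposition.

Computing 5^43 by squaring (build up from 5^1; each line after the first costs one multiplication):

5^1 = 5
5^2 = (5^1)^2 = 5^2 = 25
5^4 = (5^2)^2 = 25^2 = 625
5^5 = 5 * 5^4 = 5 * 625 = 3125
5^10 = (5^5)^2 = 3125^2 = 9765625
5^20 = (5^10)^2 = 9765625^2 = 95367431640625
5^21 = 5 * 5^20 = 5 * 95367431640625 = 476837158203125
5^42 = (5^21)^2 = 476837158203125^2 = 227373675443232059478759765625
5^43 = 5 * 5^42 = 5 * 227373675443232059478759765625 = 1136868377216160297393798828125

Result: 1136868377216160297393798828125
Multiplications needed: 8 (8 lines after 5^1)

5^43 = 1136868377216160297393798828125. Using exponentiation by squaring, this requires 8 multiplications. The key idea: if the exponent is even, square the half-power; if odd, multiply by the base once.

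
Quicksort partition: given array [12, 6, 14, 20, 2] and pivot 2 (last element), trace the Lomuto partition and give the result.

Lomuto partition with pivot = 2:

Initial array: [12, 6, 14, 20, 2]

arr[0]=12 > 2: no swap
arr[1]=6 > 2: no swap
arr[2]=14 > 2: no swap
arr[3]=20 > 2: no swap

Place pivot at position 0: [2, 6, 14, 20, 12]
Pivot position: 0

After partitioning with pivot 2, the array becomes [2, 6, 14, 20, 12]. The pivot is placed at index 0. All elements to the left of the pivot are <= 2, and all elements to the right are > 2.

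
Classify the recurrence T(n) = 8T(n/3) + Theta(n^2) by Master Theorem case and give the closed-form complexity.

Master Theorem for T(n) = 8T(n/3) + O(n^2):

a = 8, b = 3, c = 2
log_b(a) = log_3(8) = 1.8928

Case 3: c = 2 > log_3(8) = 1.8928
T(n) = O(n^2) = O(n^2)

For T(n) = 8T(n/3) + O(n^2): log_3(8) = 1.8928. This is Case 3 of the Master Theorem (c > log_b(a), work dominated by root), giving O(n^2).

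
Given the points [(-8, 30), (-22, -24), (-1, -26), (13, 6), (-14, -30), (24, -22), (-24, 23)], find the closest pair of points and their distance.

Computing all pairwise distances among 7 points:

d((-8, 30), (-22, -24)) = 55.7853
d((-8, 30), (-1, -26)) = 56.4358
d((-8, 30), (13, 6)) = 31.8904
d((-8, 30), (-14, -30)) = 60.2993
d((-8, 30), (24, -22)) = 61.0574
d((-8, 30), (-24, 23)) = 17.4642
d((-22, -24), (-1, -26)) = 21.095
d((-22, -24), (13, 6)) = 46.0977
d((-22, -24), (-14, -30)) = 10.0 <-- minimum
d((-22, -24), (24, -22)) = 46.0435
d((-22, -24), (-24, 23)) = 47.0425
d((-1, -26), (13, 6)) = 34.9285
d((-1, -26), (-14, -30)) = 13.6015
d((-1, -26), (24, -22)) = 25.318
d((-1, -26), (-24, 23)) = 54.1295
d((13, 6), (-14, -30)) = 45.0
d((13, 6), (24, -22)) = 30.0832
d((13, 6), (-24, 23)) = 40.7185
d((-14, -30), (24, -22)) = 38.833
d((-14, -30), (-24, 23)) = 53.9351
d((24, -22), (-24, 23)) = 65.7951

Closest pair: (-22, -24) and (-14, -30) with distance 10.0

The closest pair is (-22, -24) and (-14, -30) with Euclidean distance 10.0. For 7 points, brute-force pairwise comparison is shown above. For large n, the divide-and-conquer algorithm (sort by x, recurse on halves, check the dividing strip) achieves O(n log n).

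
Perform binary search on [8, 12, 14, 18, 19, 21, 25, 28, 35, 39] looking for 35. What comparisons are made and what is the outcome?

Binary search for 35 in [8, 12, 14, 18, 19, 21, 25, 28, 35, 39]:

lo=0, hi=9, mid=4, arr[mid]=19 -> 19 < 35, search right half
lo=5, hi=9, mid=7, arr[mid]=28 -> 28 < 35, search right half
lo=8, hi=9, mid=8, arr[mid]=35 -> Found target at index 8!

Binary search finds 35 at index 8 after 3 comparisons. The search repeatedly halves the search space by comparing with the middle element.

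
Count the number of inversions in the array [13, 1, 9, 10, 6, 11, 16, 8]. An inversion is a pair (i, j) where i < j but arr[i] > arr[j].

Finding inversions in [13, 1, 9, 10, 6, 11, 16, 8]:

(0, 1): arr[0]=13 > arr[1]=1
(0, 2): arr[0]=13 > arr[2]=9
(0, 3): arr[0]=13 > arr[3]=10
(0, 4): arr[0]=13 > arr[4]=6
(0, 5): arr[0]=13 > arr[5]=11
(0, 7): arr[0]=13 > arr[7]=8
(2, 4): arr[2]=9 > arr[4]=6
(2, 7): arr[2]=9 > arr[7]=8
(3, 4): arr[3]=10 > arr[4]=6
(3, 7): arr[3]=10 > arr[7]=8
(5, 7): arr[5]=11 > arr[7]=8
(6, 7): arr[6]=16 > arr[7]=8

Total inversions: 12

The array has 12 inversion(s): (0,1), (0,2), (0,3), (0,4), (0,5), (0,7), (2,4), (2,7), (3,4), (3,7), (5,7), (6,7). Each pair (i,j) satisfies i < j and arr[i] > arr[j].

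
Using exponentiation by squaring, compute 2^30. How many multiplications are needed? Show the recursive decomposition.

Computing 2^30 by squaring (build up from 2^1; each line after the first costs one multiplication):

2^1 = 2
2^2 = (2^1)^2 = 2^2 = 4
2^3 = 2 * 2^2 = 2 * 4 = 8
2^6 = (2^3)^2 = 8^2 = 64
2^7 = 2 * 2^6 = 2 * 64 = 128
2^14 = (2^7)^2 = 128^2 = 16384
2^15 = 2 * 2^14 = 2 * 16384 = 32768
2^30 = (2^15)^2 = 32768^2 = 1073741824

Result: 1073741824
Multiplications needed: 7 (7 lines after 2^1)

2^30 = 1073741824. Using exponentiation by squaring, this requires 7 multiplications. The key idea: if the exponent is even, square the half-power; if odd, multiply by the base once.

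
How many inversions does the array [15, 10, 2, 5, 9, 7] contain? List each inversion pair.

Finding inversions in [15, 10, 2, 5, 9, 7]:

(0, 1): arr[0]=15 > arr[1]=10
(0, 2): arr[0]=15 > arr[2]=2
(0, 3): arr[0]=15 > arr[3]=5
(0, 4): arr[0]=15 > arr[4]=9
(0, 5): arr[0]=15 > arr[5]=7
(1, 2): arr[1]=10 > arr[2]=2
(1, 3): arr[1]=10 > arr[3]=5
(1, 4): arr[1]=10 > arr[4]=9
(1, 5): arr[1]=10 > arr[5]=7
(4, 5): arr[4]=9 > arr[5]=7

Total inversions: 10

The array has 10 inversion(s): (0,1), (0,2), (0,3), (0,4), (0,5), (1,2), (1,3), (1,4), (1,5), (4,5). Each pair (i,j) satisfies i < j and arr[i] > arr[j].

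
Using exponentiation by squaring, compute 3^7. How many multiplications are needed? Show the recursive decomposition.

Computing 3^7 by squaring (build up from 3^1; each line after the first costs one multiplication):

3^1 = 3
3^2 = (3^1)^2 = 3^2 = 9
3^3 = 3 * 3^2 = 3 * 9 = 27
3^6 = (3^3)^2 = 27^2 = 729
3^7 = 3 * 3^6 = 3 * 729 = 2187

Result: 2187
Multiplications needed: 4 (4 lines after 3^1)

3^7 = 2187. Using exponentiation by squaring, this requires 4 multiplications. The key idea: if the exponent is even, square the half-power; if odd, multiply by the base once.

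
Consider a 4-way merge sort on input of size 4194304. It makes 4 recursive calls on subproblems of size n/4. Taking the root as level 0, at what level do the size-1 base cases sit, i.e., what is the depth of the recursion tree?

For divide and conquer with division factor 4:

Problem sizes at each level:
Level 0: 4194304
Level 1: 1048576
Level 2: 262144
Level 3: 65536
Level 4: 16384
Level 5: 4096
Level 6: 1024
Level 7: 256
Level 8: 64
Level 9: 16
Level 10: 4
Level 11: 1

The root is level 0 and the size-1 base case is level 11 (the tree spans levels 0 through 11, i.e. 12 levels counting the root), so the depth is the number of divisions: log_4(4194304) = 11

The recursion tree depth is log_4(4194304) = 11. At each level, the problem size is divided by 4, so it takes 11 divisions to reduce to a base case of size 1. The algorithm makes 4 recursive calls at each level.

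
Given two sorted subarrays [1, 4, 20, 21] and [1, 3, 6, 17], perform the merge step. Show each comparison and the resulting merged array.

Merging process:

Compare 1 vs 1: take 1 from left. Merged: [1]
Compare 4 vs 1: take 1 from right. Merged: [1, 1]
Compare 4 vs 3: take 3 from right. Merged: [1, 1, 3]
Compare 4 vs 6: take 4 from left. Merged: [1, 1, 3, 4]
Compare 20 vs 6: take 6 from right. Merged: [1, 1, 3, 4, 6]
Compare 20 vs 17: take 17 from right. Merged: [1, 1, 3, 4, 6, 17]
Append remaining from left: [20, 21]. Merged: [1, 1, 3, 4, 6, 17, 20, 21]

Final merged array: [1, 1, 3, 4, 6, 17, 20, 21]
Total comparisons: 6

The merged array is [1, 1, 3, 4, 6, 17, 20, 21], requiring 6 comparisons. The merge step runs in O(n) time where n is the total number of elements.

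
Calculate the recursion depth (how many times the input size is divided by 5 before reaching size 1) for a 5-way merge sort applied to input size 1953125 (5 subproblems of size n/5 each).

For divide and conquer with division factor 5:

Problem sizes at each level:
Level 0: 1953125
Level 1: 390625
Level 2: 78125
Level 3: 15625
Level 4: 3125
Level 5: 625
Level 6: 125
Level 7: 25
Level 8: 5
Level 9: 1

The root is level 0 and the size-1 base case is level 9 (the tree spans levels 0 through 9, i.e. 10 levels counting the root), so the depth is the number of divisions: log_5(1953125) = 9

The recursion tree depth is log_5(1953125) = 9. At each level, the problem size is divided by 5, so it takes 9 divisions to reduce to a base case of size 1. The algorithm makes 5 recursive calls at each level.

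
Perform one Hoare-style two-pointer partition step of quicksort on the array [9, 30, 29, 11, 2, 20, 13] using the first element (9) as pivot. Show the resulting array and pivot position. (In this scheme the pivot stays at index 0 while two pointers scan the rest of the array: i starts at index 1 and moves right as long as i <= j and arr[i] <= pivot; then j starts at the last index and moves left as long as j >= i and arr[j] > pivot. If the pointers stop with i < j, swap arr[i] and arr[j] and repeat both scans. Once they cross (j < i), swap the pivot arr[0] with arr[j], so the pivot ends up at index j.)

Hoare-style two-pointer partition with pivot = 9:

Initial array: [9, 30, 29, 11, 2, 20, 13]

Pointers start at i = 1, j = 6.
i stops at index 1 (arr[1]=30 > 9), j stops at index 4 (arr[4]=2 <= 9): swap arr[1] and arr[4], array becomes [9, 2, 29, 11, 30, 20, 13]
i ends at 2, j ends at 1: the pointers have crossed (j < i), so scanning stops.

Swap pivot arr[0] with arr[1] to place pivot at position 1: [2, 9, 29, 11, 30, 20, 13]
Pivot position: 1

After partitioning with pivot 9, the array becomes [2, 9, 29, 11, 30, 20, 13]. The pivot is placed at index 1. All elements to the left of the pivot are <= 9, and all elements to the right are > 9.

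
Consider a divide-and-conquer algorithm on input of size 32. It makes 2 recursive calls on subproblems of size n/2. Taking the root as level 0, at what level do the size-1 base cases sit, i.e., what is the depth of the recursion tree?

For divide and conquer with division factor 2:

Problem sizes at each level:
Level 0: 32
Level 1: 16
Level 2: 8
Level 3: 4
Level 4: 2
Level 5: 1

The root is level 0 and the size-1 base case is level 5 (the tree spans levels 0 through 5, i.e. 6 levels counting the root), so the depth is the number of divisions: log_2(32) = 5

The recursion tree depth is log_2(32) = 5. At each level, the problem size is divided by 2, so it takes 5 divisions to reduce to a base case of size 1. The algorithm makes 2 recursive calls at each level.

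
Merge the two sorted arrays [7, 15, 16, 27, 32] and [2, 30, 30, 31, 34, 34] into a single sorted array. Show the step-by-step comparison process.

Merging process:

Compare 7 vs 2: take 2 from right. Merged: [2]
Compare 7 vs 30: take 7 from left. Merged: [2, 7]
Compare 15 vs 30: take 15 from left. Merged: [2, 7, 15]
Compare 16 vs 30: take 16 from left. Merged: [2, 7, 15, 16]
Compare 27 vs 30: take 27 from left. Merged: [2, 7, 15, 16, 27]
Compare 32 vs 30: take 30 from right. Merged: [2, 7, 15, 16, 27, 30]
Compare 32 vs 30: take 30 from right. Merged: [2, 7, 15, 16, 27, 30, 30]
Compare 32 vs 31: take 31 from right. Merged: [2, 7, 15, 16, 27, 30, 30, 31]
Compare 32 vs 34: take 32 from left. Merged: [2, 7, 15, 16, 27, 30, 30, 31, 32]
Append remaining from right: [34, 34]. Merged: [2, 7, 15, 16, 27, 30, 30, 31, 32, 34, 34]

Final merged array: [2, 7, 15, 16, 27, 30, 30, 31, 32, 34, 34]
Total comparisons: 9

The merged array is [2, 7, 15, 16, 27, 30, 30, 31, 32, 34, 34], requiring 9 comparisons. The merge step runs in O(n) time where n is the total number of elements.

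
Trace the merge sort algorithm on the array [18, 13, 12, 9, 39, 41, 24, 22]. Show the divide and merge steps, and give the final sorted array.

Merge sort trace:

Split: [18, 13, 12, 9, 39, 41, 24, 22] -> [18, 13, 12, 9] and [39, 41, 24, 22]
  Split: [18, 13, 12, 9] -> [18, 13] and [12, 9]
    Split: [18, 13] -> [18] and [13]
    Merge: [18] + [13] -> [13, 18]
    Split: [12, 9] -> [12] and [9]
    Merge: [12] + [9] -> [9, 12]
  Merge: [13, 18] + [9, 12] -> [9, 12, 13, 18]
  Split: [39, 41, 24, 22] -> [39, 41] and [24, 22]
    Split: [39, 41] -> [39] and [41]
    Merge: [39] + [41] -> [39, 41]
    Split: [24, 22] -> [24] and [22]
    Merge: [24] + [22] -> [22, 24]
  Merge: [39, 41] + [22, 24] -> [22, 24, 39, 41]
Merge: [9, 12, 13, 18] + [22, 24, 39, 41] -> [9, 12, 13, 18, 22, 24, 39, 41]

Final sorted array: [9, 12, 13, 18, 22, 24, 39, 41]

The merge sort proceeds by recursively splitting the array and merging sorted halves.
After all merges, the sorted array is [9, 12, 13, 18, 22, 24, 39, 41].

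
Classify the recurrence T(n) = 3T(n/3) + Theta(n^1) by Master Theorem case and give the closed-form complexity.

Master Theorem for T(n) = 3T(n/3) + O(n^1):

a = 3, b = 3, c = 1
log_b(a) = log_3(3) = 1.0000

Case 2: c = 1 = log_3(3) = 1.0000
T(n) = O(n^1 log n) = O(n log n)

For T(n) = 3T(n/3) + O(n^1): log_3(3) = 1.0000. This is Case 2 of the Master Theorem (c = log_b(a), equal work at all levels), giving O(n log n).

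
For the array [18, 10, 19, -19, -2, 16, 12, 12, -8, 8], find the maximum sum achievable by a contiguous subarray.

Using Kadane's algorithm on [18, 10, 19, -19, -2, 16, 12, 12, -8, 8]:

Scanning through the array:
Position 1 (value 10): max_ending_here = 28, max_so_far = 28
Position 2 (value 19): max_ending_here = 47, max_so_far = 47
Position 3 (value -19): max_ending_here = 28, max_so_far = 47
Position 4 (value -2): max_ending_here = 26, max_so_far = 47
Position 5 (value 16): max_ending_here = 42, max_so_far = 47
Position 6 (value 12): max_ending_here = 54, max_so_far = 54
Position 7 (value 12): max_ending_here = 66, max_so_far = 66
Position 8 (value -8): max_ending_here = 58, max_so_far = 66
Position 9 (value 8): max_ending_here = 66, max_so_far = 66

Maximum subarray: [18, 10, 19, -19, -2, 16, 12, 12]
Maximum sum: 66

The maximum subarray is [18, 10, 19, -19, -2, 16, 12, 12] with sum 66. This subarray runs from index 0 to index 7.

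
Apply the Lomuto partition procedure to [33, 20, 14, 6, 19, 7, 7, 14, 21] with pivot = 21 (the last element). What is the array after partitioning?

Lomuto partition with pivot = 21:

Initial array: [33, 20, 14, 6, 19, 7, 7, 14, 21]

arr[0]=33 > 21: no swap
arr[1]=20 <= 21: swap with position 0, array becomes [20, 33, 14, 6, 19, 7, 7, 14, 21]
arr[2]=14 <= 21: swap with position 1, array becomes [20, 14, 33, 6, 19, 7, 7, 14, 21]
arr[3]=6 <= 21: swap with position 2, array becomes [20, 14, 6, 33, 19, 7, 7, 14, 21]
arr[4]=19 <= 21: swap with position 3, array becomes [20, 14, 6, 19, 33, 7, 7, 14, 21]
arr[5]=7 <= 21: swap with position 4, array becomes [20, 14, 6, 19, 7, 33, 7, 14, 21]
arr[6]=7 <= 21: swap with position 5, array becomes [20, 14, 6, 19, 7, 7, 33, 14, 21]
arr[7]=14 <= 21: swap with position 6, array becomes [20, 14, 6, 19, 7, 7, 14, 33, 21]

Place pivot at position 7: [20, 14, 6, 19, 7, 7, 14, 21, 33]
Pivot position: 7

After partitioning with pivot 21, the array becomes [20, 14, 6, 19, 7, 7, 14, 21, 33]. The pivot is placed at index 7. All elements to the left of the pivot are <= 21, and all elements to the right are > 21.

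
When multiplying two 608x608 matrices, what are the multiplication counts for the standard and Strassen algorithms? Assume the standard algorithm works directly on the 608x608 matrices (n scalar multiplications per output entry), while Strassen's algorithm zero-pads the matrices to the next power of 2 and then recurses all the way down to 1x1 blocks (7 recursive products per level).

Matrix multiplication for 608x608 matrices:

Strassen's algorithm requires power-of-2 dimensions. Pad 608x608 to 1024x1024 (next power of 2).

Standard algorithm: 608^3 = 224755712 multiplications
Strassen's algorithm: 7^(log2(1024)) = 7^10 = 282475249 multiplications
Difference: 224755712 - 282475249 = -57719537 (Strassen uses MORE here due to padding overhead — for small or just-over-power-of-2 n, padding can outweigh the per-level savings)

Standard: 224755712 multiplications (608^3). Strassen: 282475249 multiplications (7^10, after padding to 1024x1024). Strassen reduces 8 recursive multiplications to 7 at each level.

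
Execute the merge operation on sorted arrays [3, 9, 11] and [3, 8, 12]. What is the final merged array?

Merging process:

Compare 3 vs 3: take 3 from left. Merged: [3]
Compare 9 vs 3: take 3 from right. Merged: [3, 3]
Compare 9 vs 8: take 8 from right. Merged: [3, 3, 8]
Compare 9 vs 12: take 9 from left. Merged: [3, 3, 8, 9]
Compare 11 vs 12: take 11 from left. Merged: [3, 3, 8, 9, 11]
Append remaining from right: [12]. Merged: [3, 3, 8, 9, 11, 12]

Final merged array: [3, 3, 8, 9, 11, 12]
Total comparisons: 5

The merged array is [3, 3, 8, 9, 11, 12], requiring 5 comparisons. The merge step runs in O(n) time where n is the total number of elements.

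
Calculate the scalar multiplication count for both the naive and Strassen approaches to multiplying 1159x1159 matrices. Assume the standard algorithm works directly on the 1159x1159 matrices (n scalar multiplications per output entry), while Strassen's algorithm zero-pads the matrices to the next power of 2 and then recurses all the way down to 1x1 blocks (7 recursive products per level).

Matrix multiplication for 1159x1159 matrices:

Strassen's algorithm requires power-of-2 dimensions. Pad 1159x1159 to 2048x2048 (next power of 2).

Standard algorithm: 1159^3 = 1556862679 multiplications
Strassen's algorithm: 7^(log2(2048)) = 7^11 = 1977326743 multiplications
Difference: 1556862679 - 1977326743 = -420464064 (Strassen uses MORE here due to padding overhead — for small or just-over-power-of-2 n, padding can outweigh the per-level savings)

Standard: 1556862679 multiplications (1159^3). Strassen: 1977326743 multiplications (7^11, after padding to 2048x2048). Strassen reduces 8 recursive multiplications to 7 at each level.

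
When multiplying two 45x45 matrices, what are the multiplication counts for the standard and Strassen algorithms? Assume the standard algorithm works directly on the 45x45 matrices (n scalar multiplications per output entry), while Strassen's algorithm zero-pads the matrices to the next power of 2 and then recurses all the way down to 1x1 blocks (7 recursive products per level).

Matrix multiplication for 45x45 matrices:

Strassen's algorithm requires power-of-2 dimensions. Pad 45x45 to 64x64 (next power of 2).

Standard algorithm: 45^3 = 91125 multiplications
Strassen's algorithm: 7^(log2(64)) = 7^6 = 117649 multiplications
Difference: 91125 - 117649 = -26524 (Strassen uses MORE here due to padding overhead — for small or just-over-power-of-2 n, padding can outweigh the per-level savings)

Standard: 91125 multiplications (45^3). Strassen: 117649 multiplications (7^6, after padding to 64x64). Strassen reduces 8 recursive multiplications to 7 at each level.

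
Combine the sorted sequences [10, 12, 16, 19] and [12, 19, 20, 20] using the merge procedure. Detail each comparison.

Merging process:

Compare 10 vs 12: take 10 from left. Merged: [10]
Compare 12 vs 12: take 12 from left. Merged: [10, 12]
Compare 16 vs 12: take 12 from right. Merged: [10, 12, 12]
Compare 16 vs 19: take 16 from left. Merged: [10, 12, 12, 16]
Compare 19 vs 19: take 19 from left. Merged: [10, 12, 12, 16, 19]
Append remaining from right: [19, 20, 20]. Merged: [10, 12, 12, 16, 19, 19, 20, 20]

Final merged array: [10, 12, 12, 16, 19, 19, 20, 20]
Total comparisons: 5

The merged array is [10, 12, 12, 16, 19, 19, 20, 20], requiring 5 comparisons. The merge step runs in O(n) time where n is the total number of elements.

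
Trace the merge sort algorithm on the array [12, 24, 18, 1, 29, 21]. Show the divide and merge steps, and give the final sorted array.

Merge sort trace:

Split: [12, 24, 18, 1, 29, 21] -> [12, 24, 18] and [1, 29, 21]
  Split: [12, 24, 18] -> [12] and [24, 18]
    Split: [24, 18] -> [24] and [18]
    Merge: [24] + [18] -> [18, 24]
  Merge: [12] + [18, 24] -> [12, 18, 24]
  Split: [1, 29, 21] -> [1] and [29, 21]
    Split: [29, 21] -> [29] and [21]
    Merge: [29] + [21] -> [21, 29]
  Merge: [1] + [21, 29] -> [1, 21, 29]
Merge: [12, 18, 24] + [1, 21, 29] -> [1, 12, 18, 21, 24, 29]

Final sorted array: [1, 12, 18, 21, 24, 29]

The merge sort proceeds by recursively splitting the array and merging sorted halves.
After all merges, the sorted array is [1, 12, 18, 21, 24, 29].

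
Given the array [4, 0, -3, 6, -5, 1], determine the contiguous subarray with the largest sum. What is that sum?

Using Kadane's algorithm on [4, 0, -3, 6, -5, 1]:

Scanning through the array:
Position 1 (value 0): max_ending_here = 4, max_so_far = 4
Position 2 (value -3): max_ending_here = 1, max_so_far = 4
Position 3 (value 6): max_ending_here = 7, max_so_far = 7
Position 4 (value -5): max_ending_here = 2, max_so_far = 7
Position 5 (value 1): max_ending_here = 3, max_so_far = 7

Maximum subarray: [4, 0, -3, 6]
Maximum sum: 7

The maximum subarray is [4, 0, -3, 6] with sum 7. This subarray runs from index 0 to index 3.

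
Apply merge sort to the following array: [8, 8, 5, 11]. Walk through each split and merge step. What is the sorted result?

Merge sort trace:

Split: [8, 8, 5, 11] -> [8, 8] and [5, 11]
  Split: [8, 8] -> [8] and [8]
  Merge: [8] + [8] -> [8, 8]
  Split: [5, 11] -> [5] and [11]
  Merge: [5] + [11] -> [5, 11]
Merge: [8, 8] + [5, 11] -> [5, 8, 8, 11]

Final sorted array: [5, 8, 8, 11]

The merge sort proceeds by recursively splitting the array and merging sorted halves.
After all merges, the sorted array is [5, 8, 8, 11].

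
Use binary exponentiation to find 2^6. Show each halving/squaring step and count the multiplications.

Computing 2^6 by squaring (build up from 2^1; each line after the first costs one multiplication):

2^1 = 2
2^2 = (2^1)^2 = 2^2 = 4
2^3 = 2 * 2^2 = 2 * 4 = 8
2^6 = (2^3)^2 = 8^2 = 64

Result: 64
Multiplications needed: 3 (3 lines after 2^1)

2^6 = 64. Using exponentiation by squaring, this requires 3 multiplications. The key idea: if the exponent is even, square the half-power; if odd, multiply by the base once.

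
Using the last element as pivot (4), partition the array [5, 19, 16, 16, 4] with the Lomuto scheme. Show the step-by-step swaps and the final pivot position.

Lomuto partition with pivot = 4:

Initial array: [5, 19, 16, 16, 4]

arr[0]=5 > 4: no swap
arr[1]=19 > 4: no swap
arr[2]=16 > 4: no swap
arr[3]=16 > 4: no swap

Place pivot at position 0: [4, 19, 16, 16, 5]
Pivot position: 0

After partitioning with pivot 4, the array becomes [4, 19, 16, 16, 5]. The pivot is placed at index 0. All elements to the left of the pivot are <= 4, and all elements to the right are > 4.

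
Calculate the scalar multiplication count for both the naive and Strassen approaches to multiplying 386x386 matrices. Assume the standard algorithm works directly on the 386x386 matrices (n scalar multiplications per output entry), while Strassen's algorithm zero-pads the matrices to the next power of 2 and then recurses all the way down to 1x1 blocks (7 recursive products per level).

Matrix multiplication for 386x386 matrices:

Strassen's algorithm requires power-of-2 dimensions. Pad 386x386 to 512x512 (next power of 2).

Standard algorithm: 386^3 = 57512456 multiplications
Strassen's algorithm: 7^(log2(512)) = 7^9 = 40353607 multiplications
Savings: 57512456 - 40353607 = 17158849 multiplications

Standard: 57512456 multiplications (386^3). Strassen: 40353607 multiplications (7^9, after padding to 512x512). Strassen reduces 8 recursive multiplications to 7 at each level.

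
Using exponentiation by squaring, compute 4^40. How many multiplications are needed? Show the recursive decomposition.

Computing 4^40 by squaring (build up from 4^1; each line after the first costs one multiplication):

4^1 = 4
4^2 = (4^1)^2 = 4^2 = 16
4^4 = (4^2)^2 = 16^2 = 256
4^5 = 4 * 4^4 = 4 * 256 = 1024
4^10 = (4^5)^2 = 1024^2 = 1048576
4^20 = (4^10)^2 = 1048576^2 = 1099511627776
4^40 = (4^20)^2 = 1099511627776^2 = 1208925819614629174706176

Result: 1208925819614629174706176
Multiplications needed: 6 (6 lines after 4^1)

4^40 = 1208925819614629174706176. Using exponentiation by squaring, this requires 6 multiplications. The key idea: if the exponent is even, square the half-power; if odd, multiply by the base once.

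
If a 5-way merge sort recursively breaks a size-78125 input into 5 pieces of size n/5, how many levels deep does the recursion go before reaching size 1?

For divide and conquer with division factor 5:

Problem sizes at each level:
Level 0: 78125
Level 1: 15625
Level 2: 3125
Level 3: 625
Level 4: 125
Level 5: 25
Level 6: 5
Level 7: 1

The root is level 0 and the size-1 base case is level 7 (the tree spans levels 0 through 7, i.e. 8 levels counting the root), so the depth is the number of divisions: log_5(78125) = 7

The recursion tree depth is log_5(78125) = 7. At each level, the problem size is divided by 5, so it takes 7 divisions to reduce to a base case of size 1. The algorithm makes 5 recursive calls at each level.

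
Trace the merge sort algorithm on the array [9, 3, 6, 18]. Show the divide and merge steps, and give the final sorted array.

Merge sort trace:

Split: [9, 3, 6, 18] -> [9, 3] and [6, 18]
  Split: [9, 3] -> [9] and [3]
  Merge: [9] + [3] -> [3, 9]
  Split: [6, 18] -> [6] and [18]
  Merge: [6] + [18] -> [6, 18]
Merge: [3, 9] + [6, 18] -> [3, 6, 9, 18]

Final sorted array: [3, 6, 9, 18]

The merge sort proceeds by recursively splitting the array and merging sorted halves.
After all merges, the sorted array is [3, 6, 9, 18].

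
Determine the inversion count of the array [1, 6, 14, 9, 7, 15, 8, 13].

Finding inversions in [1, 6, 14, 9, 7, 15, 8, 13]:

(2, 3): arr[2]=14 > arr[3]=9
(2, 4): arr[2]=14 > arr[4]=7
(2, 6): arr[2]=14 > arr[6]=8
(2, 7): arr[2]=14 > arr[7]=13
(3, 4): arr[3]=9 > arr[4]=7
(3, 6): arr[3]=9 > arr[6]=8
(5, 6): arr[5]=15 > arr[6]=8
(5, 7): arr[5]=15 > arr[7]=13

Total inversions: 8

The array has 8 inversion(s): (2,3), (2,4), (2,6), (2,7), (3,4), (3,6), (5,6), (5,7). Each pair (i,j) satisfies i < j and arr[i] > arr[j].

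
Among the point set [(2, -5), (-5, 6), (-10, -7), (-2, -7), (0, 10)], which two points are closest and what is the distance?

Computing all pairwise distances among 5 points:

d((2, -5), (-5, 6)) = 13.0384
d((2, -5), (-10, -7)) = 12.1655
d((2, -5), (-2, -7)) = 4.4721 <-- minimum
d((2, -5), (0, 10)) = 15.1327
d((-5, 6), (-10, -7)) = 13.9284
d((-5, 6), (-2, -7)) = 13.3417
d((-5, 6), (0, 10)) = 6.4031
d((-10, -7), (-2, -7)) = 8.0
d((-10, -7), (0, 10)) = 19.7231
d((-2, -7), (0, 10)) = 17.1172

Closest pair: (2, -5) and (-2, -7) with distance 4.4721

The closest pair is (2, -5) and (-2, -7) with Euclidean distance 4.4721. For 5 points, brute-force pairwise comparison is shown above. For large n, the divide-and-conquer algorithm (sort by x, recurse on halves, check the dividing strip) achieves O(n log n).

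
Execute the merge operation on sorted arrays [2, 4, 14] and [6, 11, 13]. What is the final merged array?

Merging process:

Compare 2 vs 6: take 2 from left. Merged: [2]
Compare 4 vs 6: take 4 from left. Merged: [2, 4]
Compare 14 vs 6: take 6 from right. Merged: [2, 4, 6]
Compare 14 vs 11: take 11 from right. Merged: [2, 4, 6, 11]
Compare 14 vs 13: take 13 from right. Merged: [2, 4, 6, 11, 13]
Append remaining from left: [14]. Merged: [2, 4, 6, 11, 13, 14]

Final merged array: [2, 4, 6, 11, 13, 14]
Total comparisons: 5

The merged array is [2, 4, 6, 11, 13, 14], requiring 5 comparisons. The merge step runs in O(n) time where n is the total number of elements.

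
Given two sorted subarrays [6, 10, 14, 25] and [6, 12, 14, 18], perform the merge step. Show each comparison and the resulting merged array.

Merging process:

Compare 6 vs 6: take 6 from left. Merged: [6]
Compare 10 vs 6: take 6 from right. Merged: [6, 6]
Compare 10 vs 12: take 10 from left. Merged: [6, 6, 10]
Compare 14 vs 12: take 12 from right. Merged: [6, 6, 10, 12]
Compare 14 vs 14: take 14 from left. Merged: [6, 6, 10, 12, 14]
Compare 25 vs 14: take 14 from right. Merged: [6, 6, 10, 12, 14, 14]
Compare 25 vs 18: take 18 from right. Merged: [6, 6, 10, 12, 14, 14, 18]
Append remaining from left: [25]. Merged: [6, 6, 10, 12, 14, 14, 18, 25]

Final merged array: [6, 6, 10, 12, 14, 14, 18, 25]
Total comparisons: 7

The merged array is [6, 6, 10, 12, 14, 14, 18, 25], requiring 7 comparisons. The merge step runs in O(n) time where n is the total number of elements.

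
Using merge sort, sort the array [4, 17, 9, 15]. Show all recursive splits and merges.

Merge sort trace:

Split: [4, 17, 9, 15] -> [4, 17] and [9, 15]
  Split: [4, 17] -> [4] and [17]
  Merge: [4] + [17] -> [4, 17]
  Split: [9, 15] -> [9] and [15]
  Merge: [9] + [15] -> [9, 15]
Merge: [4, 17] + [9, 15] -> [4, 9, 15, 17]

Final sorted array: [4, 9, 15, 17]

The merge sort proceeds by recursively splitting the array and merging sorted halves.
After all merges, the sorted array is [4, 9, 15, 17].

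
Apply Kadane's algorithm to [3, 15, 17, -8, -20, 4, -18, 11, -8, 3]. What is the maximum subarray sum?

Using Kadane's algorithm on [3, 15, 17, -8, -20, 4, -18, 11, -8, 3]:

Scanning through the array:
Position 1 (value 15): max_ending_here = 18, max_so_far = 18
Position 2 (value 17): max_ending_here = 35, max_so_far = 35
Position 3 (value -8): max_ending_here = 27, max_so_far = 35
Position 4 (value -20): max_ending_here = 7, max_so_far = 35
Position 5 (value 4): max_ending_here = 11, max_so_far = 35
Position 6 (value -18): max_ending_here = -7, max_so_far = 35
Position 7 (value 11): max_ending_here = 11, max_so_far = 35
Position 8 (value -8): max_ending_here = 3, max_so_far = 35
Position 9 (value 3): max_ending_here = 6, max_so_far = 35

Maximum subarray: [3, 15, 17]
Maximum sum: 35

The maximum subarray is [3, 15, 17] with sum 35. This subarray runs from index 0 to index 2.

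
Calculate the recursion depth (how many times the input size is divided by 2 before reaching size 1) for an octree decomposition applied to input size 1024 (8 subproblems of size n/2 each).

For divide and conquer with division factor 2:

Problem sizes at each level:
Level 0: 1024
Level 1: 512
Level 2: 256
Level 3: 128
Level 4: 64
Level 5: 32
Level 6: 16
Level 7: 8
Level 8: 4
Level 9: 2
Level 10: 1

The root is level 0 and the size-1 base case is level 10 (the tree spans levels 0 through 10, i.e. 11 levels counting the root), so the depth is the number of divisions: log_2(1024) = 10

The recursion tree depth is log_2(1024) = 10. At each level, the problem size is divided by 2, so it takes 10 divisions to reduce to a base case of size 1. The algorithm makes 8 recursive calls at each level.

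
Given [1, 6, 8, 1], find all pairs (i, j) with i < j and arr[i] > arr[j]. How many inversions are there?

Finding inversions in [1, 6, 8, 1]:

(1, 3): arr[1]=6 > arr[3]=1
(2, 3): arr[2]=8 > arr[3]=1

Total inversions: 2

The array has 2 inversion(s): (1,3), (2,3). Each pair (i,j) satisfies i < j and arr[i] > arr[j].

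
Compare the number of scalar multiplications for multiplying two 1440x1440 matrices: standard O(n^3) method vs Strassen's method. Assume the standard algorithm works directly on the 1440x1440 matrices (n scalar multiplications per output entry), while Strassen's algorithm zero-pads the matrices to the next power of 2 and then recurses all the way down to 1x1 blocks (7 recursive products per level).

Matrix multiplication for 1440x1440 matrices:

Strassen's algorithm requires power-of-2 dimensions. Pad 1440x1440 to 2048x2048 (next power of 2).

Standard algorithm: 1440^3 = 2985984000 multiplications
Strassen's algorithm: 7^(log2(2048)) = 7^11 = 1977326743 multiplications
Savings: 2985984000 - 1977326743 = 1008657257 multiplications

Standard: 2985984000 multiplications (1440^3). Strassen: 1977326743 multiplications (7^11, after padding to 2048x2048). Strassen reduces 8 recursive multiplications to 7 at each level.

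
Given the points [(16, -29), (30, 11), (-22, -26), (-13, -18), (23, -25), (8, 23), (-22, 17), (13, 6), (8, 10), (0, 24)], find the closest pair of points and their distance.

Computing all pairwise distances among 10 points:

d((16, -29), (30, 11)) = 42.3792
d((16, -29), (-22, -26)) = 38.1182
d((16, -29), (-13, -18)) = 31.0161
d((16, -29), (23, -25)) = 8.0623
d((16, -29), (8, 23)) = 52.6118
d((16, -29), (-22, 17)) = 59.6657
d((16, -29), (13, 6)) = 35.1283
d((16, -29), (8, 10)) = 39.8121
d((16, -29), (0, 24)) = 55.3624
d((30, 11), (-22, -26)) = 63.8201
d((30, 11), (-13, -18)) = 51.8652
d((30, 11), (23, -25)) = 36.6742
d((30, 11), (8, 23)) = 25.0599
d((30, 11), (-22, 17)) = 52.345
d((30, 11), (13, 6)) = 17.72
d((30, 11), (8, 10)) = 22.0227
d((30, 11), (0, 24)) = 32.6956
d((-22, -26), (-13, -18)) = 12.0416
d((-22, -26), (23, -25)) = 45.0111
d((-22, -26), (8, 23)) = 57.4543
d((-22, -26), (-22, 17)) = 43.0
d((-22, -26), (13, 6)) = 47.4236
d((-22, -26), (8, 10)) = 46.8615
d((-22, -26), (0, 24)) = 54.626
d((-13, -18), (23, -25)) = 36.6742
d((-13, -18), (8, 23)) = 46.0652
d((-13, -18), (-22, 17)) = 36.1386
d((-13, -18), (13, 6)) = 35.3836
d((-13, -18), (8, 10)) = 35.0
d((-13, -18), (0, 24)) = 43.9659
d((23, -25), (8, 23)) = 50.2892
d((23, -25), (-22, 17)) = 61.5549
d((23, -25), (13, 6)) = 32.573
d((23, -25), (8, 10)) = 38.0789
d((23, -25), (0, 24)) = 54.1295
d((8, 23), (-22, 17)) = 30.5941
d((8, 23), (13, 6)) = 17.72
d((8, 23), (8, 10)) = 13.0
d((8, 23), (0, 24)) = 8.0623
d((-22, 17), (13, 6)) = 36.6879
d((-22, 17), (8, 10)) = 30.8058
d((-22, 17), (0, 24)) = 23.0868
d((13, 6), (8, 10)) = 6.4031 <-- minimum
d((13, 6), (0, 24)) = 22.2036
d((8, 10), (0, 24)) = 16.1245

Closest pair: (13, 6) and (8, 10) with distance 6.4031

The closest pair is (13, 6) and (8, 10) with Euclidean distance 6.4031. For 10 points, brute-force pairwise comparison is shown above. For large n, the divide-and-conquer algorithm (sort by x, recurse on halves, check the dividing strip) achieves O(n log n).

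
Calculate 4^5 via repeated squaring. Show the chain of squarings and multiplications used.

Computing 4^5 by squaring (build up from 4^1; each line after the first costs one multiplication):

4^1 = 4
4^2 = (4^1)^2 = 4^2 = 16
4^4 = (4^2)^2 = 16^2 = 256
4^5 = 4 * 4^4 = 4 * 256 = 1024

Result: 1024
Multiplications needed: 3 (3 lines after 4^1)

4^5 = 1024. Using exponentiation by squaring, this requires 3 multiplications. The key idea: if the exponent is even, square the half-power; if odd, multiply by the base once.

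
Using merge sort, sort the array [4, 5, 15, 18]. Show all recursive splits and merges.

Merge sort trace:

Split: [4, 5, 15, 18] -> [4, 5] and [15, 18]
  Split: [4, 5] -> [4] and [5]
  Merge: [4] + [5] -> [4, 5]
  Split: [15, 18] -> [15] and [18]
  Merge: [15] + [18] -> [15, 18]
Merge: [4, 5] + [15, 18] -> [4, 5, 15, 18]

Final sorted array: [4, 5, 15, 18]

The merge sort proceeds by recursively splitting the array and merging sorted halves.
After all merges, the sorted array is [4, 5, 15, 18].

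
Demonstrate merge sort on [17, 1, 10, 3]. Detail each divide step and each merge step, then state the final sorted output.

Merge sort trace:

Split: [17, 1, 10, 3] -> [17, 1] and [10, 3]
  Split: [17, 1] -> [17] and [1]
  Merge: [17] + [1] -> [1, 17]
  Split: [10, 3] -> [10] and [3]
  Merge: [10] + [3] -> [3, 10]
Merge: [1, 17] + [3, 10] -> [1, 3, 10, 17]

Final sorted array: [1, 3, 10, 17]

The merge sort proceeds by recursively splitting the array and merging sorted halves.
After all merges, the sorted array is [1, 3, 10, 17].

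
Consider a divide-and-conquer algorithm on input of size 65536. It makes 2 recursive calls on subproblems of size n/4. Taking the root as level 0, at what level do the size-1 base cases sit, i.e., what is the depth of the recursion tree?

For divide and conquer with division factor 4:

Problem sizes at each level:
Level 0: 65536
Level 1: 16384
Level 2: 4096
Level 3: 1024
Level 4: 256
Level 5: 64
Level 6: 16
Level 7: 4
Level 8: 1

The root is level 0 and the size-1 base case is level 8 (the tree spans levels 0 through 8, i.e. 9 levels counting the root), so the depth is the number of divisions: log_4(65536) = 8

The recursion tree depth is log_4(65536) = 8. At each level, the problem size is divided by 4, so it takes 8 divisions to reduce to a base case of size 1. The algorithm makes 2 recursive calls at each level.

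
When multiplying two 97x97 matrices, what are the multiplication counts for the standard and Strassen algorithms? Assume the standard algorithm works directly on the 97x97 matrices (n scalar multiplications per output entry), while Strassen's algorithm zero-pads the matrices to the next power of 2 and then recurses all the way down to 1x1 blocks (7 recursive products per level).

Matrix multiplication for 97x97 matrices:

Strassen's algorithm requires power-of-2 dimensions. Pad 97x97 to 128x128 (next power of 2).

Standard algorithm: 97^3 = 912673 multiplications
Strassen's algorithm: 7^(log2(128)) = 7^7 = 823543 multiplications
Savings: 912673 - 823543 = 89130 multiplications

Standard: 912673 multiplications (97^3). Strassen: 823543 multiplications (7^7, after padding to 128x128). Strassen reduces 8 recursive multiplications to 7 at each level.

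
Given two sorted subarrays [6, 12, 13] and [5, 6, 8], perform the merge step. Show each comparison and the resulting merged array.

Merging process:

Compare 6 vs 5: take 5 from right. Merged: [5]
Compare 6 vs 6: take 6 from left. Merged: [5, 6]
Compare 12 vs 6: take 6 from right. Merged: [5, 6, 6]
Compare 12 vs 8: take 8 from right. Merged: [5, 6, 6, 8]
Append remaining from left: [12, 13]. Merged: [5, 6, 6, 8, 12, 13]

Final merged array: [5, 6, 6, 8, 12, 13]
Total comparisons: 4

The merged array is [5, 6, 6, 8, 12, 13], requiring 4 comparisons. The merge step runs in O(n) time where n is the total number of elements.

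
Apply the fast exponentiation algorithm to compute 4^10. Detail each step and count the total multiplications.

Computing 4^10 by squaring (build up from 4^1; each line after the first costs one multiplication):

4^1 = 4
4^2 = (4^1)^2 = 4^2 = 16
4^4 = (4^2)^2 = 16^2 = 256
4^5 = 4 * 4^4 = 4 * 256 = 1024
4^10 = (4^5)^2 = 1024^2 = 1048576

Result: 1048576
Multiplications needed: 4 (4 lines after 4^1)

4^10 = 1048576. Using exponentiation by squaring, this requires 4 multiplications. The key idea: if the exponent is even, square the half-power; if odd, multiply by the base once.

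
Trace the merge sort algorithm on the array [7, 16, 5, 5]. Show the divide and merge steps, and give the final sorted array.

Merge sort trace:

Split: [7, 16, 5, 5] -> [7, 16] and [5, 5]
  Split: [7, 16] -> [7] and [16]
  Merge: [7] + [16] -> [7, 16]
  Split: [5, 5] -> [5] and [5]
  Merge: [5] + [5] -> [5, 5]
Merge: [7, 16] + [5, 5] -> [5, 5, 7, 16]

Final sorted array: [5, 5, 7, 16]

The merge sort proceeds by recursively splitting the array and merging sorted halves.
After all merges, the sorted array is [5, 5, 7, 16].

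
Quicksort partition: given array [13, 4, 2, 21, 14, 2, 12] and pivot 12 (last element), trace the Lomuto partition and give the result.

Lomuto partition with pivot = 12:

Initial array: [13, 4, 2, 21, 14, 2, 12]

arr[0]=13 > 12: no swap
arr[1]=4 <= 12: swap with position 0, array becomes [4, 13, 2, 21, 14, 2, 12]
arr[2]=2 <= 12: swap with position 1, array becomes [4, 2, 13, 21, 14, 2, 12]
arr[3]=21 > 12: no swap
arr[4]=14 > 12: no swap
arr[5]=2 <= 12: swap with position 2, array becomes [4, 2, 2, 21, 14, 13, 12]

Place pivot at position 3: [4, 2, 2, 12, 14, 13, 21]
Pivot position: 3

After partitioning with pivot 12, the array becomes [4, 2, 2, 12, 14, 13, 21]. The pivot is placed at index 3. All elements to the left of the pivot are <= 12, and all elements to the right are > 12.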